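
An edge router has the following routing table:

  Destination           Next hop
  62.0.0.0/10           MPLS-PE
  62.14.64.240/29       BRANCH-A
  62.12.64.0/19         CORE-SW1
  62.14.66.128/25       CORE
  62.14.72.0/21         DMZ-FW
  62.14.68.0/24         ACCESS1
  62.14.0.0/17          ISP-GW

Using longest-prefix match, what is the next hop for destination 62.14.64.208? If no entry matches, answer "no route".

Routes whose prefix contains 62.14.64.208:
  62.0.0.0/10 (62.0.0.0 - 62.63.255.255) -> MPLS-PE
  62.14.0.0/17 (62.14.0.0 - 62.14.127.255) -> ISP-GW
More-specific entries that do NOT match:
  62.14.64.240/29 (62.14.64.240 - 62.14.64.247) does not contain 62.14.64.208
  62.14.66.128/25 (62.14.66.128 - 62.14.66.255) does not contain 62.14.64.208
  62.14.68.0/24 (62.14.68.0 - 62.14.68.255) does not contain 62.14.64.208
  62.14.72.0/21 (62.14.72.0 - 62.14.79.255) does not contain 62.14.64.208
  62.12.64.0/19 (62.12.64.0 - 62.12.95.255) does not contain 62.14.64.208
Longest matching prefix is /17 -> next hop ISP-GW.

ISP-GW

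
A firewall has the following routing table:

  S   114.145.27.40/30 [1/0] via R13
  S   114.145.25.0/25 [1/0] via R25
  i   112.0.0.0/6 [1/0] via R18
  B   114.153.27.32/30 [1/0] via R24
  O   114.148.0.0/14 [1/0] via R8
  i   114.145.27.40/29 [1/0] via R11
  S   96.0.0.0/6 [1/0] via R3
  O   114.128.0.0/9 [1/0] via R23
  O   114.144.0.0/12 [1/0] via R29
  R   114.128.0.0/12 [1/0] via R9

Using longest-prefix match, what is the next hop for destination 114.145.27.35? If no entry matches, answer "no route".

R29

Routes whose prefix contains 114.145.27.35:
  112.0.0.0/6 (112.0.0.0 - 115.255.255.255) -> R18
  114.128.0.0/9 (114.128.0.0 - 114.255.255.255) -> R23
  114.144.0.0/12 (114.144.0.0 - 114.159.255.255) -> R29
More-specific entries that do NOT match:
  114.145.27.40/30 (114.145.27.40 - 114.145.27.43) does not contain 114.145.27.35
  114.153.27.32/30 (114.153.27.32 - 114.153.27.35) does not contain 114.145.27.35
  114.145.27.40/29 (114.145.27.40 - 114.145.27.47) does not contain 114.145.27.35
  114.145.25.0/25 (114.145.25.0 - 114.145.25.127) does not contain 114.145.27.35
  114.148.0.0/14 (114.148.0.0 - 114.151.255.255) does not contain 114.145.27.35
Longest matching prefix is /12 -> next hop R29.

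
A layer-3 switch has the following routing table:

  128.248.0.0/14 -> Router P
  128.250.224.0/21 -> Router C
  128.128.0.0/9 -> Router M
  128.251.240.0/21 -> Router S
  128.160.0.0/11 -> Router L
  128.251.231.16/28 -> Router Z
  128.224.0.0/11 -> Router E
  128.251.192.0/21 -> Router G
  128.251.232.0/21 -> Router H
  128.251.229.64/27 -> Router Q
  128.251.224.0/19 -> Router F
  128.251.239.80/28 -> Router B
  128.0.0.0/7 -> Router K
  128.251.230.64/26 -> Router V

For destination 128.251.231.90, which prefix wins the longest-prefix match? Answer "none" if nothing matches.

128.251.224.0/19

Entries matching 128.251.231.90:
  128.0.0.0/7 (128.0.0.0 - 129.255.255.255)
  128.128.0.0/9 (128.128.0.0 - 128.255.255.255)
  128.224.0.0/11 (128.224.0.0 - 128.255.255.255)
  128.248.0.0/14 (128.248.0.0 - 128.251.255.255)
  128.251.224.0/19 (128.251.224.0 - 128.251.255.255)
Most specific is 128.251.224.0/19.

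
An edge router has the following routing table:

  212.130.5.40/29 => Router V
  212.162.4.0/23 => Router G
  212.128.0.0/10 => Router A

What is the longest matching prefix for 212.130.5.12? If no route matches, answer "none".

212.128.0.0/10

Entries matching 212.130.5.12:
  212.128.0.0/10 (212.128.0.0 - 212.191.255.255)
Most specific is 212.128.0.0/10.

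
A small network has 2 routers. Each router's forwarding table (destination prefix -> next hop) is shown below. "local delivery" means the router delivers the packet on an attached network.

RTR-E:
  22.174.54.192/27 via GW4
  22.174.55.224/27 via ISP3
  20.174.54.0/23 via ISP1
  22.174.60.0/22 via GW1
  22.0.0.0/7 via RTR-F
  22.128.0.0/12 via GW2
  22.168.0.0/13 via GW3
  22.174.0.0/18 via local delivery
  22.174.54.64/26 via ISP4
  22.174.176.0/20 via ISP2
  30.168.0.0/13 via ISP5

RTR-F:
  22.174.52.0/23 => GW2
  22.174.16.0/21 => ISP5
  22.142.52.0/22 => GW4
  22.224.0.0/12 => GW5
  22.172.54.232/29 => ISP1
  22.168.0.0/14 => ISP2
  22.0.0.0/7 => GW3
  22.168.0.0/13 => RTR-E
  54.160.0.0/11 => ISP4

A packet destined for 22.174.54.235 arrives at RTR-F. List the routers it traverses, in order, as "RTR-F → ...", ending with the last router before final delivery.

At RTR-F: longest match for 22.174.54.235 is 22.168.0.0/13 -> RTR-E
At RTR-E: longest match for 22.174.54.235 is 22.174.0.0/18 -> local delivery

RTR-F → RTR-E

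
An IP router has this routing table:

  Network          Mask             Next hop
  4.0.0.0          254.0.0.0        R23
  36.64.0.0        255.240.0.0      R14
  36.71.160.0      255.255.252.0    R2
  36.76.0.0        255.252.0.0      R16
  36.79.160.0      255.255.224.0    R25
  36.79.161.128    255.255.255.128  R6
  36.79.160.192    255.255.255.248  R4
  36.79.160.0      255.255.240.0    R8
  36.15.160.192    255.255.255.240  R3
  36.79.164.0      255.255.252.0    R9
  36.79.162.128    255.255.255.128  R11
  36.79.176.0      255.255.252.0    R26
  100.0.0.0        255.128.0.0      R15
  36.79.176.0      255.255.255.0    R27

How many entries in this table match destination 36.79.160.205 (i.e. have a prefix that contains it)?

Prefixes containing 36.79.160.205:
  36.64.0.0/12 (36.64.0.0 - 36.79.255.255)
  36.76.0.0/14 (36.76.0.0 - 36.79.255.255)
  36.79.160.0/19 (36.79.160.0 - 36.79.191.255)
  36.79.160.0/20 (36.79.160.0 - 36.79.175.255)
Total matching entries: 4.

4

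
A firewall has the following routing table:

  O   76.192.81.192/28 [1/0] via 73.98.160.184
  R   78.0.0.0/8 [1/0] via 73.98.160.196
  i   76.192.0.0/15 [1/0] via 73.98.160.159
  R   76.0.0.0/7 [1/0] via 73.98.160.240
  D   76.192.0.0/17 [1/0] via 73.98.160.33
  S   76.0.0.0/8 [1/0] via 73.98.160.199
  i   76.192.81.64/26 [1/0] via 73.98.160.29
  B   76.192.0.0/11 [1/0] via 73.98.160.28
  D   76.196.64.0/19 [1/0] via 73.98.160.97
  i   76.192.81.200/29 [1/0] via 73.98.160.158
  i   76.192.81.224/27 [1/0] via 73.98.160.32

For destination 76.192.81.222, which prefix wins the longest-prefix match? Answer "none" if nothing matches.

Entries matching 76.192.81.222:
  76.0.0.0/7 (76.0.0.0 - 77.255.255.255)
  76.0.0.0/8 (76.0.0.0 - 76.255.255.255)
  76.192.0.0/11 (76.192.0.0 - 76.223.255.255)
  76.192.0.0/15 (76.192.0.0 - 76.193.255.255)
  76.192.0.0/17 (76.192.0.0 - 76.192.127.255)
Most specific is 76.192.0.0/17.

76.192.0.0/17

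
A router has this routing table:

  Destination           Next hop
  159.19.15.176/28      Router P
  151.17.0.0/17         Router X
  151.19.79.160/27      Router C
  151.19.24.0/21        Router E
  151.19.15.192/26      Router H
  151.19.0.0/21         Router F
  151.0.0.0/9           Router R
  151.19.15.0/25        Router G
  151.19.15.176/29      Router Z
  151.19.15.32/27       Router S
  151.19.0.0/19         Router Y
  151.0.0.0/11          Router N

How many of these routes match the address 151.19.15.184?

3

Prefixes containing 151.19.15.184:
  151.0.0.0/9 (151.0.0.0 - 151.127.255.255)
  151.0.0.0/11 (151.0.0.0 - 151.31.255.255)
  151.19.0.0/19 (151.19.0.0 - 151.19.31.255)
Total matching entries: 3.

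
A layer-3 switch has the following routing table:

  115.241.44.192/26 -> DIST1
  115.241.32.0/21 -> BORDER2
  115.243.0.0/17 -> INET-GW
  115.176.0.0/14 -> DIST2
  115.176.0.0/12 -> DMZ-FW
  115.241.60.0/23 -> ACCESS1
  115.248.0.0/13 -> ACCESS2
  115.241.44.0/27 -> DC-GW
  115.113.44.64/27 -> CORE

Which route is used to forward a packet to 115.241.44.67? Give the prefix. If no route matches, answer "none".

115.241.44.67 is outside every listed prefix and there is no default route.

none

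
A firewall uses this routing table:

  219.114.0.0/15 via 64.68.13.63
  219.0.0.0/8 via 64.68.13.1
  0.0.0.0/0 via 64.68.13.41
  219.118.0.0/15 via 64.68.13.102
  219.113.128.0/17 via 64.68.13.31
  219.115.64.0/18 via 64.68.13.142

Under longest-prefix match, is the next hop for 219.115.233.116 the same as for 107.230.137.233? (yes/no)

219.115.233.116: longest match 219.114.0.0/15 -> 64.68.13.63
107.230.137.233: longest match 0.0.0.0/0 -> 64.68.13.41

no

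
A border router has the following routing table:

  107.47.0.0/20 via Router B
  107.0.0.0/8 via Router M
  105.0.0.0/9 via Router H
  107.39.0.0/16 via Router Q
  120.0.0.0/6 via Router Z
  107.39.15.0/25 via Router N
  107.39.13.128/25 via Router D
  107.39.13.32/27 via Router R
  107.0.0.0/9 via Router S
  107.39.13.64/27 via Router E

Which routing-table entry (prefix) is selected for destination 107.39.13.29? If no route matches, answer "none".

Entries matching 107.39.13.29:
  107.0.0.0/8 (107.0.0.0 - 107.255.255.255)
  107.0.0.0/9 (107.0.0.0 - 107.127.255.255)
  107.39.0.0/16 (107.39.0.0 - 107.39.255.255)
Most specific is 107.39.0.0/16.

107.39.0.0/16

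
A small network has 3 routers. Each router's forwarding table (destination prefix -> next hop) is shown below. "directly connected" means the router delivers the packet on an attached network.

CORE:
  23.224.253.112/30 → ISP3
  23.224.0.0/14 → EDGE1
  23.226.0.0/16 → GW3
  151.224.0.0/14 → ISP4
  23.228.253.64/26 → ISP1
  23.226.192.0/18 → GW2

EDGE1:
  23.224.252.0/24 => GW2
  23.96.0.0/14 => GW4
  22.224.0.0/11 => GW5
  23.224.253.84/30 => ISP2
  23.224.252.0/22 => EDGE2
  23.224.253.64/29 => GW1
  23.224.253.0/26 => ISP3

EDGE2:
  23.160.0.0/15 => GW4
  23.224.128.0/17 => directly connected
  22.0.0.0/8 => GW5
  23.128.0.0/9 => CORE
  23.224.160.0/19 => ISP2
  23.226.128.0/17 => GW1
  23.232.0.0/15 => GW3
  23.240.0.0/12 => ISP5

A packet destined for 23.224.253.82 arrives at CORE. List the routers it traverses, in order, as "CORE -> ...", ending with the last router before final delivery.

CORE -> EDGE1 -> EDGE2

At CORE: longest match for 23.224.253.82 is 23.224.0.0/14 -> EDGE1
At EDGE1: longest match for 23.224.253.82 is 23.224.252.0/22 -> EDGE2
At EDGE2: longest match for 23.224.253.82 is 23.224.128.0/17 -> directly connected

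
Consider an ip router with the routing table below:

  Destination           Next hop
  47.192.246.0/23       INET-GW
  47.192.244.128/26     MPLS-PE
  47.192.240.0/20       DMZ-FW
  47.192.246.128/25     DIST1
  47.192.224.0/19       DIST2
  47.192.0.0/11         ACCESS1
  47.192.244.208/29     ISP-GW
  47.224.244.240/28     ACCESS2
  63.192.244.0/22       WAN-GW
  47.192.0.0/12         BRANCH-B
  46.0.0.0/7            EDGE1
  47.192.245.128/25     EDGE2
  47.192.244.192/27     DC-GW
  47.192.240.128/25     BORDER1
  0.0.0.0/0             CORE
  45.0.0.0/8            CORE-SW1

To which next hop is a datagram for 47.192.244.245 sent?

Routes whose prefix contains 47.192.244.245:
  0.0.0.0/0 (default, matches everything) -> CORE
  46.0.0.0/7 (46.0.0.0 - 47.255.255.255) -> EDGE1
  47.192.0.0/11 (47.192.0.0 - 47.223.255.255) -> ACCESS1
  47.192.0.0/12 (47.192.0.0 - 47.207.255.255) -> BRANCH-B
  47.192.224.0/19 (47.192.224.0 - 47.192.255.255) -> DIST2
  47.192.240.0/20 (47.192.240.0 - 47.192.255.255) -> DMZ-FW
More-specific entries that do NOT match:
  47.192.244.208/29 (47.192.244.208 - 47.192.244.215) does not contain 47.192.244.245
  47.224.244.240/28 (47.224.244.240 - 47.224.244.255) does not contain 47.192.244.245
  47.192.244.192/27 (47.192.244.192 - 47.192.244.223) does not contain 47.192.244.245
  47.192.244.128/26 (47.192.244.128 - 47.192.244.191) does not contain 47.192.244.245
  47.192.246.128/25 (47.192.246.128 - 47.192.246.255) does not contain 47.192.244.245
  47.192.245.128/25 (47.192.245.128 - 47.192.245.255) does not contain 47.192.244.245
  47.192.240.128/25 (47.192.240.128 - 47.192.240.255) does not contain 47.192.244.245
  47.192.246.0/23 (47.192.246.0 - 47.192.247.255) does not contain 47.192.244.245
  63.192.244.0/22 (63.192.244.0 - 63.192.247.255) does not contain 47.192.244.245
Longest matching prefix is /20 -> next hop DMZ-FW.

DMZ-FW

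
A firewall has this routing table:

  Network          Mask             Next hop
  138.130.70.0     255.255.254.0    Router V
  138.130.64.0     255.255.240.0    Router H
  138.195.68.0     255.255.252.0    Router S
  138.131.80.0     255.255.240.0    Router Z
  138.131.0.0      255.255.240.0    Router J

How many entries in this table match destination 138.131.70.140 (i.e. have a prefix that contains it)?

No listed prefix contains 138.131.70.140.
Total matching entries: 0.

0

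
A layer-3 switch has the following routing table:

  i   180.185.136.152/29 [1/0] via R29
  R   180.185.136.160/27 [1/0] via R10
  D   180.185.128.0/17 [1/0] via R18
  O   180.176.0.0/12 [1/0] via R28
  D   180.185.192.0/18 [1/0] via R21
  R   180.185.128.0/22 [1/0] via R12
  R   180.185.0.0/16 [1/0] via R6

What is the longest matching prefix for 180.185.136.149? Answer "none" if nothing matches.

180.185.128.0/17

Entries matching 180.185.136.149:
  180.176.0.0/12 (180.176.0.0 - 180.191.255.255)
  180.185.0.0/16 (180.185.0.0 - 180.185.255.255)
  180.185.128.0/17 (180.185.128.0 - 180.185.255.255)
Most specific is 180.185.128.0/17.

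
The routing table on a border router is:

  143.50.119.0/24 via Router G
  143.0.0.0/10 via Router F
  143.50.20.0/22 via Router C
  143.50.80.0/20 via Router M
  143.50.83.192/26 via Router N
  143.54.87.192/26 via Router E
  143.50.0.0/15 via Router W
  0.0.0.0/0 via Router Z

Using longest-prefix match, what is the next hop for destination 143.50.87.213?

Router M

Routes whose prefix contains 143.50.87.213:
  0.0.0.0/0 (default, matches everything) -> Router Z
  143.0.0.0/10 (143.0.0.0 - 143.63.255.255) -> Router F
  143.50.0.0/15 (143.50.0.0 - 143.51.255.255) -> Router W
  143.50.80.0/20 (143.50.80.0 - 143.50.95.255) -> Router M
More-specific entries that do NOT match:
  143.50.83.192/26 (143.50.83.192 - 143.50.83.255) does not contain 143.50.87.213
  143.54.87.192/26 (143.54.87.192 - 143.54.87.255) does not contain 143.50.87.213
  143.50.119.0/24 (143.50.119.0 - 143.50.119.255) does not contain 143.50.87.213
  143.50.20.0/22 (143.50.20.0 - 143.50.23.255) does not contain 143.50.87.213
Longest matching prefix is /20 -> next hop Router M.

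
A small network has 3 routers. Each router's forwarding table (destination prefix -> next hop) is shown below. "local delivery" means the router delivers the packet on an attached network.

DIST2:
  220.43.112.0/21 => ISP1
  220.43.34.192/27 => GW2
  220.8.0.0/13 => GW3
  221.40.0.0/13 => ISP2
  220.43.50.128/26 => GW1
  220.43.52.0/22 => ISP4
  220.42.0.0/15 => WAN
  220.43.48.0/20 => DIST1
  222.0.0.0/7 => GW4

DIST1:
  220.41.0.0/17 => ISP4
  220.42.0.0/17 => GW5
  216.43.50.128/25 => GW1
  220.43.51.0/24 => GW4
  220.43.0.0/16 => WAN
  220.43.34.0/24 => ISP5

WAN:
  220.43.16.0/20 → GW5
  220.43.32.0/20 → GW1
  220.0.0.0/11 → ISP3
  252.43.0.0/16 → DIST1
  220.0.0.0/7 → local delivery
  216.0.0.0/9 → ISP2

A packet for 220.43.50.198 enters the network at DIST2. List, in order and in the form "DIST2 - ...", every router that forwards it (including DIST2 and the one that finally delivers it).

DIST2 - DIST1 - WAN

At DIST2: longest match for 220.43.50.198 is 220.43.48.0/20 -> DIST1
At DIST1: longest match for 220.43.50.198 is 220.43.0.0/16 -> WAN
At WAN: longest match for 220.43.50.198 is 220.0.0.0/7 -> local delivery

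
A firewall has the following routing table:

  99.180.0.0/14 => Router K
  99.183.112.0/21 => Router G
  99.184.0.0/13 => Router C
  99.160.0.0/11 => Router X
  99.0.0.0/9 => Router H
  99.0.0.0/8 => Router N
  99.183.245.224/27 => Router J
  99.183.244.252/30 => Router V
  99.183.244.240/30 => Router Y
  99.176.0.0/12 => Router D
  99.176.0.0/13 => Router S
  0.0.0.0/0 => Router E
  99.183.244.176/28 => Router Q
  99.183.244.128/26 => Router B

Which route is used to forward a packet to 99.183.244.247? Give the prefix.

99.180.0.0/14

Entries matching 99.183.244.247:
  0.0.0.0/0 (default, matches everything)
  99.0.0.0/8 (99.0.0.0 - 99.255.255.255)
  99.160.0.0/11 (99.160.0.0 - 99.191.255.255)
  99.176.0.0/12 (99.176.0.0 - 99.191.255.255)
  99.176.0.0/13 (99.176.0.0 - 99.183.255.255)
  99.180.0.0/14 (99.180.0.0 - 99.183.255.255)
Most specific is 99.180.0.0/14.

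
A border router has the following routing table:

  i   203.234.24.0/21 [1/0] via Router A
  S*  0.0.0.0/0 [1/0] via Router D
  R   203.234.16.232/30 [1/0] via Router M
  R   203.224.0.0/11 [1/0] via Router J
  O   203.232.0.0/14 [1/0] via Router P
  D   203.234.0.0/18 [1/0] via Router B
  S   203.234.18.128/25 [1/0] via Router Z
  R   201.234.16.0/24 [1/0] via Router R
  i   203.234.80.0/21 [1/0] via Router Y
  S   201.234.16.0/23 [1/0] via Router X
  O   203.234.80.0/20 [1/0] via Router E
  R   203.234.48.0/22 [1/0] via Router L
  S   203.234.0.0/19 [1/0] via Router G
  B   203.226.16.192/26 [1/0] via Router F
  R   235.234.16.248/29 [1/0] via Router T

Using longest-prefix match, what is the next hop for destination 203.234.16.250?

Router G

Routes whose prefix contains 203.234.16.250:
  0.0.0.0/0 (default, matches everything) -> Router D
  203.224.0.0/11 (203.224.0.0 - 203.255.255.255) -> Router J
  203.232.0.0/14 (203.232.0.0 - 203.235.255.255) -> Router P
  203.234.0.0/18 (203.234.0.0 - 203.234.63.255) -> Router B
  203.234.0.0/19 (203.234.0.0 - 203.234.31.255) -> Router G
More-specific entries that do NOT match:
  203.234.16.232/30 (203.234.16.232 - 203.234.16.235) does not contain 203.234.16.250
  235.234.16.248/29 (235.234.16.248 - 235.234.16.255) does not contain 203.234.16.250
  203.226.16.192/26 (203.226.16.192 - 203.226.16.255) does not contain 203.234.16.250
  203.234.18.128/25 (203.234.18.128 - 203.234.18.255) does not contain 203.234.16.250
  201.234.16.0/24 (201.234.16.0 - 201.234.16.255) does not contain 203.234.16.250
  201.234.16.0/23 (201.234.16.0 - 201.234.17.255) does not contain 203.234.16.250
  203.234.48.0/22 (203.234.48.0 - 203.234.51.255) does not contain 203.234.16.250
  203.234.24.0/21 (203.234.24.0 - 203.234.31.255) does not contain 203.234.16.250
  203.234.80.0/21 (203.234.80.0 - 203.234.87.255) does not contain 203.234.16.250
  203.234.80.0/20 (203.234.80.0 - 203.234.95.255) does not contain 203.234.16.250
Longest matching prefix is /19 -> next hop Router G.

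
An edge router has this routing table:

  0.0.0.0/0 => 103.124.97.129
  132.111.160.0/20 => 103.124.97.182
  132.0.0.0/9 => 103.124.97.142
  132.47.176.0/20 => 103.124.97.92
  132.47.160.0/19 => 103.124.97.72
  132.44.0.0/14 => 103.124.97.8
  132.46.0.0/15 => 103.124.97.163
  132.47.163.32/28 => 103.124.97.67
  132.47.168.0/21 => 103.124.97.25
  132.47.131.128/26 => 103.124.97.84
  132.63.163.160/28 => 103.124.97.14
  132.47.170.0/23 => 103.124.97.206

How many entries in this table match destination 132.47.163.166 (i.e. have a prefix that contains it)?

5

Prefixes containing 132.47.163.166:
  0.0.0.0/0 (default, matches everything)
  132.0.0.0/9 (132.0.0.0 - 132.127.255.255)
  132.44.0.0/14 (132.44.0.0 - 132.47.255.255)
  132.46.0.0/15 (132.46.0.0 - 132.47.255.255)
  132.47.160.0/19 (132.47.160.0 - 132.47.191.255)
Total matching entries: 5.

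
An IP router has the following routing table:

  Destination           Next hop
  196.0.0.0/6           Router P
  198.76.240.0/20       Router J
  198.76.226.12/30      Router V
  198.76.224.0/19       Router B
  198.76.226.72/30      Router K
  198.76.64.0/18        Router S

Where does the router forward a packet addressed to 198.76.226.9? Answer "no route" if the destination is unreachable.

Routes whose prefix contains 198.76.226.9:
  196.0.0.0/6 (196.0.0.0 - 199.255.255.255) -> Router P
  198.76.224.0/19 (198.76.224.0 - 198.76.255.255) -> Router B
More-specific entries that do NOT match:
  198.76.226.12/30 (198.76.226.12 - 198.76.226.15) does not contain 198.76.226.9
  198.76.226.72/30 (198.76.226.72 - 198.76.226.75) does not contain 198.76.226.9
  198.76.240.0/20 (198.76.240.0 - 198.76.255.255) does not contain 198.76.226.9
Longest matching prefix is /19 -> next hop Router B.

Router B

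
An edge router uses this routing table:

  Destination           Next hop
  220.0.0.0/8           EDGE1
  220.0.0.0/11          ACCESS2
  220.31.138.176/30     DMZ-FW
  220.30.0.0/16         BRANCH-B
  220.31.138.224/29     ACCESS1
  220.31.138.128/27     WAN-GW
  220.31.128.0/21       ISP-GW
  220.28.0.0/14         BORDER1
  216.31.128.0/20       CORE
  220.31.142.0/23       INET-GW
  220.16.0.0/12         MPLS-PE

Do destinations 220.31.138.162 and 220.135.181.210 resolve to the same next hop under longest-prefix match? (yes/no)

no

220.31.138.162: longest match 220.28.0.0/14 -> BORDER1
220.135.181.210: longest match 220.0.0.0/8 -> EDGE1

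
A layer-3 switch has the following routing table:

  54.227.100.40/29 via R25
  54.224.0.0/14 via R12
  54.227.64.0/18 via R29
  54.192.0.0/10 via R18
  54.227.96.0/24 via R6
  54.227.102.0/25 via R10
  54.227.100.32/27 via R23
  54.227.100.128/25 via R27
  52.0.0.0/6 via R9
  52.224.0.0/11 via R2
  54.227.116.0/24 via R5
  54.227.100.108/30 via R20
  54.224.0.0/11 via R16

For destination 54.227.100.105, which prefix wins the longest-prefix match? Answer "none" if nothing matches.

Entries matching 54.227.100.105:
  52.0.0.0/6 (52.0.0.0 - 55.255.255.255)
  54.192.0.0/10 (54.192.0.0 - 54.255.255.255)
  54.224.0.0/11 (54.224.0.0 - 54.255.255.255)
  54.224.0.0/14 (54.224.0.0 - 54.227.255.255)
  54.227.64.0/18 (54.227.64.0 - 54.227.127.255)
Most specific is 54.227.64.0/18.

54.227.64.0/18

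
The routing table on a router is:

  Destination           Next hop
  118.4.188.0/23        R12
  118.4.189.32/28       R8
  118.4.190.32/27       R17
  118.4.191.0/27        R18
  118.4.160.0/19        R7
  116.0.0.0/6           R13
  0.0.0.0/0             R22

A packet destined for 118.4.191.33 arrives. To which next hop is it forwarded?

R7

Routes whose prefix contains 118.4.191.33:
  0.0.0.0/0 (default, matches everything) -> R22
  116.0.0.0/6 (116.0.0.0 - 119.255.255.255) -> R13
  118.4.160.0/19 (118.4.160.0 - 118.4.191.255) -> R7
More-specific entries that do NOT match:
  118.4.189.32/28 (118.4.189.32 - 118.4.189.47) does not contain 118.4.191.33
  118.4.190.32/27 (118.4.190.32 - 118.4.190.63) does not contain 118.4.191.33
  118.4.191.0/27 (118.4.191.0 - 118.4.191.31) does not contain 118.4.191.33
  118.4.188.0/23 (118.4.188.0 - 118.4.189.255) does not contain 118.4.191.33
Longest matching prefix is /19 -> next hop R7.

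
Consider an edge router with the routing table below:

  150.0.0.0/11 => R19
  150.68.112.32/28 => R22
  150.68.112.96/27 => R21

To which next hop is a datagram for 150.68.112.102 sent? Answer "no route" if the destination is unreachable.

R21

Routes whose prefix contains 150.68.112.102:
  150.68.112.96/27 (150.68.112.96 - 150.68.112.127) -> R21
More-specific entries that do NOT match:
  150.68.112.32/28 (150.68.112.32 - 150.68.112.47) does not contain 150.68.112.102
Longest matching prefix is /27 -> next hop R21.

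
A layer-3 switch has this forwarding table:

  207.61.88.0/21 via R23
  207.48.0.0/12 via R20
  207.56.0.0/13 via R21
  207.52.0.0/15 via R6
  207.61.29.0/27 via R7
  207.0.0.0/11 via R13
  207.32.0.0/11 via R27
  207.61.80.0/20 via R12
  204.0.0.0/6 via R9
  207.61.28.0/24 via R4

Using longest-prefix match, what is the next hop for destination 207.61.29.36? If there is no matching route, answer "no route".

R21

Routes whose prefix contains 207.61.29.36:
  204.0.0.0/6 (204.0.0.0 - 207.255.255.255) -> R9
  207.32.0.0/11 (207.32.0.0 - 207.63.255.255) -> R27
  207.48.0.0/12 (207.48.0.0 - 207.63.255.255) -> R20
  207.56.0.0/13 (207.56.0.0 - 207.63.255.255) -> R21
More-specific entries that do NOT match:
  207.61.29.0/27 (207.61.29.0 - 207.61.29.31) does not contain 207.61.29.36
  207.61.28.0/24 (207.61.28.0 - 207.61.28.255) does not contain 207.61.29.36
  207.61.88.0/21 (207.61.88.0 - 207.61.95.255) does not contain 207.61.29.36
  207.61.80.0/20 (207.61.80.0 - 207.61.95.255) does not contain 207.61.29.36
  207.52.0.0/15 (207.52.0.0 - 207.53.255.255) does not contain 207.61.29.36
Longest matching prefix is /13 -> next hop R21.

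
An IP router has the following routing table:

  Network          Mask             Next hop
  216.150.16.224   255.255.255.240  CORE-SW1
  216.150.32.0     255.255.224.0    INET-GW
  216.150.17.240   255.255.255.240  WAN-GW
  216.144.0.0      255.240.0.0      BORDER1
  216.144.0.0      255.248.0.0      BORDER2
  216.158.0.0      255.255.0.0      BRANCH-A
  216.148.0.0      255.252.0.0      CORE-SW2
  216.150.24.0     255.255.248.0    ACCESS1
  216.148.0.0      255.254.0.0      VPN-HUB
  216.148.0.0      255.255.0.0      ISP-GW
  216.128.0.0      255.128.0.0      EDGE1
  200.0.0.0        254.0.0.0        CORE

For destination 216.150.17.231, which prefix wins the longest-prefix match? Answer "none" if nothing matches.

Entries matching 216.150.17.231:
  216.128.0.0/9 (216.128.0.0 - 216.255.255.255)
  216.144.0.0/12 (216.144.0.0 - 216.159.255.255)
  216.144.0.0/13 (216.144.0.0 - 216.151.255.255)
  216.148.0.0/14 (216.148.0.0 - 216.151.255.255)
Most specific is 216.148.0.0/14.

216.148.0.0/14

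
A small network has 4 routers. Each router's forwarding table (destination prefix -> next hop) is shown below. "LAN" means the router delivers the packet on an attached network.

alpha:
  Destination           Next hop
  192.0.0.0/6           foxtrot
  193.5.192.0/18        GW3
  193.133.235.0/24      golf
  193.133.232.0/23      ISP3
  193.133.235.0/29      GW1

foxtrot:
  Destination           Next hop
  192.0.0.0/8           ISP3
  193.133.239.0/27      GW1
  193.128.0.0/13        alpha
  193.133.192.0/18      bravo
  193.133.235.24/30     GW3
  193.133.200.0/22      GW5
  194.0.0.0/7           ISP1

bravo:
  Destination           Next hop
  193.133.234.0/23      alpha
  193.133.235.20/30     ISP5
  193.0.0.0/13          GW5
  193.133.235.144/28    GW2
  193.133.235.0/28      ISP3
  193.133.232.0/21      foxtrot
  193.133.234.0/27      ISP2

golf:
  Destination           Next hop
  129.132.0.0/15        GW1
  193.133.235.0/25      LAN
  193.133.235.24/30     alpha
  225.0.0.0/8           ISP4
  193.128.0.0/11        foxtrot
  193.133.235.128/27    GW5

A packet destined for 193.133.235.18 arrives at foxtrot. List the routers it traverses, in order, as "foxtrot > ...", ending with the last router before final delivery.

foxtrot > bravo > alpha > golf

At foxtrot: longest match for 193.133.235.18 is 193.133.192.0/18 -> bravo
At bravo: longest match for 193.133.235.18 is 193.133.234.0/23 -> alpha
At alpha: longest match for 193.133.235.18 is 193.133.235.0/24 -> golf
At golf: longest match for 193.133.235.18 is 193.133.235.0/25 -> LAN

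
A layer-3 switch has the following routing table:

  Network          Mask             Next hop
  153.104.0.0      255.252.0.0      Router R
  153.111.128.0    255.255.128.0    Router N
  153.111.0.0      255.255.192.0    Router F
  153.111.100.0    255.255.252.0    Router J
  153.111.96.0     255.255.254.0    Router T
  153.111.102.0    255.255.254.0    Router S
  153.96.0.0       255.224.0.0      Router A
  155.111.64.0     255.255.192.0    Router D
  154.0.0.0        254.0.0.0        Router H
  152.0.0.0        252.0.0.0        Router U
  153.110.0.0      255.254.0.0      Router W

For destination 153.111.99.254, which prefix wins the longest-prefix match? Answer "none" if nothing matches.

153.110.0.0/15

Entries matching 153.111.99.254:
  152.0.0.0/6 (152.0.0.0 - 155.255.255.255)
  153.96.0.0/11 (153.96.0.0 - 153.127.255.255)
  153.110.0.0/15 (153.110.0.0 - 153.111.255.255)
Most specific is 153.110.0.0/15.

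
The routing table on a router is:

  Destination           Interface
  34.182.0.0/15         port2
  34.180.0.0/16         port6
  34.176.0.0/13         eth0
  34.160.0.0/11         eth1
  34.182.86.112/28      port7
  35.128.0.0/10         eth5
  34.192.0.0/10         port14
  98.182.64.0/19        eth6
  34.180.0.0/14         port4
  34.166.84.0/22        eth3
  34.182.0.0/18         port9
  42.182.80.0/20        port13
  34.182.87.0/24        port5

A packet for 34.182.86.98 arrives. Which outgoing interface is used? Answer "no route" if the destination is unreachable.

port2

Routes whose prefix contains 34.182.86.98:
  34.160.0.0/11 (34.160.0.0 - 34.191.255.255) -> eth1
  34.176.0.0/13 (34.176.0.0 - 34.183.255.255) -> eth0
  34.180.0.0/14 (34.180.0.0 - 34.183.255.255) -> port4
  34.182.0.0/15 (34.182.0.0 - 34.183.255.255) -> port2
More-specific entries that do NOT match:
  34.182.86.112/28 (34.182.86.112 - 34.182.86.127) does not contain 34.182.86.98
  34.182.87.0/24 (34.182.87.0 - 34.182.87.255) does not contain 34.182.86.98
  34.166.84.0/22 (34.166.84.0 - 34.166.87.255) does not contain 34.182.86.98
  42.182.80.0/20 (42.182.80.0 - 42.182.95.255) does not contain 34.182.86.98
  98.182.64.0/19 (98.182.64.0 - 98.182.95.255) does not contain 34.182.86.98
  34.182.0.0/18 (34.182.0.0 - 34.182.63.255) does not contain 34.182.86.98
  34.180.0.0/16 (34.180.0.0 - 34.180.255.255) does not contain 34.182.86.98
Longest matching prefix is /15 -> interface port2.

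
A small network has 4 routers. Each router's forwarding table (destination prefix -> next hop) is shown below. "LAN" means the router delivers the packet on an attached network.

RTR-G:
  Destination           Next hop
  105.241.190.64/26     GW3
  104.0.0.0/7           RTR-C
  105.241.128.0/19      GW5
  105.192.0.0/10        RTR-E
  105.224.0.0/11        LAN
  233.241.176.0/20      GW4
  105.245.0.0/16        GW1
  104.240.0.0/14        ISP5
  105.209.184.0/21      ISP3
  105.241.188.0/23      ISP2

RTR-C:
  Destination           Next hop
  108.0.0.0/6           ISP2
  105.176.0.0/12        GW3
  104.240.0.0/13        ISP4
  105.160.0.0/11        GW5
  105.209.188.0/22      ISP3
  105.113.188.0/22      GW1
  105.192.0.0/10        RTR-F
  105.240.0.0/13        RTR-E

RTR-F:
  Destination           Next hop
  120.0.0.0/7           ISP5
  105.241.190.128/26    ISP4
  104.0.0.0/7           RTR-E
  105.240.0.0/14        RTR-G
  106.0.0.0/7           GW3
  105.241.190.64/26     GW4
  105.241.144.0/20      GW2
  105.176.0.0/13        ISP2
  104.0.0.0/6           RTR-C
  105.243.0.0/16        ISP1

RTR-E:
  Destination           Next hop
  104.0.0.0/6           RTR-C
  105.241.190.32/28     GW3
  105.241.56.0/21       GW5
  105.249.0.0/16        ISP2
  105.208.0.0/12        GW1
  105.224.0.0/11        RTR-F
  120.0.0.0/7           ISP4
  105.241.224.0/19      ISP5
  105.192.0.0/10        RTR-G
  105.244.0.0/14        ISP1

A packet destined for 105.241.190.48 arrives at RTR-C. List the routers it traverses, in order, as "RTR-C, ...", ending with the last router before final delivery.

RTR-C, RTR-E, RTR-F, RTR-G

At RTR-C: longest match for 105.241.190.48 is 105.240.0.0/13 -> RTR-E
At RTR-E: longest match for 105.241.190.48 is 105.224.0.0/11 -> RTR-F
At RTR-F: longest match for 105.241.190.48 is 105.240.0.0/14 -> RTR-G
At RTR-G: longest match for 105.241.190.48 is 105.224.0.0/11 -> LAN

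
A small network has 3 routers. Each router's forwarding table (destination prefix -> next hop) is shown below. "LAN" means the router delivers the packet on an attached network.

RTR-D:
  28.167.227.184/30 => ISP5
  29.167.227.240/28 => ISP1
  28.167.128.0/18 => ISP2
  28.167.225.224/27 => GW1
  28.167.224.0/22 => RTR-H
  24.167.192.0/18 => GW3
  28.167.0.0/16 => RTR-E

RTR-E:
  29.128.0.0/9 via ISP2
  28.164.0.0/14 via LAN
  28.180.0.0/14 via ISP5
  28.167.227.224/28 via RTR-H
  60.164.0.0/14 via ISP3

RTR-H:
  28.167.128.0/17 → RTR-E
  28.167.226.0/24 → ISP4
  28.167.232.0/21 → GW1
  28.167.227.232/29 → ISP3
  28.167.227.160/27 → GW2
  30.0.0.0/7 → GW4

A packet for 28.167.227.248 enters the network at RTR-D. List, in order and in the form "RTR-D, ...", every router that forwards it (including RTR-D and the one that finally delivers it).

RTR-D, RTR-H, RTR-E

At RTR-D: longest match for 28.167.227.248 is 28.167.224.0/22 -> RTR-H
At RTR-H: longest match for 28.167.227.248 is 28.167.128.0/17 -> RTR-E
At RTR-E: longest match for 28.167.227.248 is 28.164.0.0/14 -> LAN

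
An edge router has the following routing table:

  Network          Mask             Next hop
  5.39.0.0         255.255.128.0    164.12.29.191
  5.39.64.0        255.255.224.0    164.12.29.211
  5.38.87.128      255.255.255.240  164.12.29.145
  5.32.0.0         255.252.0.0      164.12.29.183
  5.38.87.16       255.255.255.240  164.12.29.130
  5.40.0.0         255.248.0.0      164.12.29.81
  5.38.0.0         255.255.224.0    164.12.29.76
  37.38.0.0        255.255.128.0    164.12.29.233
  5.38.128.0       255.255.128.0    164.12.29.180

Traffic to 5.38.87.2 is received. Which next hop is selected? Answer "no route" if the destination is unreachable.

no route

No entry's prefix contains 5.38.87.2; there is no default route.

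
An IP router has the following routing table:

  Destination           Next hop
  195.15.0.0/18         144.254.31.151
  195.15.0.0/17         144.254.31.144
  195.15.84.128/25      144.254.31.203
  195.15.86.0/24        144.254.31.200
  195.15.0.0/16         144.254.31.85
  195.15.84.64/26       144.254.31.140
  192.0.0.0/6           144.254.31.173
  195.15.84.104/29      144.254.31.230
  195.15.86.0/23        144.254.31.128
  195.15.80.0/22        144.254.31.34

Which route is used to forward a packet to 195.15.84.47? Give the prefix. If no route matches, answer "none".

195.15.0.0/17

Entries matching 195.15.84.47:
  192.0.0.0/6 (192.0.0.0 - 195.255.255.255)
  195.15.0.0/16 (195.15.0.0 - 195.15.255.255)
  195.15.0.0/17 (195.15.0.0 - 195.15.127.255)
Most specific is 195.15.0.0/17.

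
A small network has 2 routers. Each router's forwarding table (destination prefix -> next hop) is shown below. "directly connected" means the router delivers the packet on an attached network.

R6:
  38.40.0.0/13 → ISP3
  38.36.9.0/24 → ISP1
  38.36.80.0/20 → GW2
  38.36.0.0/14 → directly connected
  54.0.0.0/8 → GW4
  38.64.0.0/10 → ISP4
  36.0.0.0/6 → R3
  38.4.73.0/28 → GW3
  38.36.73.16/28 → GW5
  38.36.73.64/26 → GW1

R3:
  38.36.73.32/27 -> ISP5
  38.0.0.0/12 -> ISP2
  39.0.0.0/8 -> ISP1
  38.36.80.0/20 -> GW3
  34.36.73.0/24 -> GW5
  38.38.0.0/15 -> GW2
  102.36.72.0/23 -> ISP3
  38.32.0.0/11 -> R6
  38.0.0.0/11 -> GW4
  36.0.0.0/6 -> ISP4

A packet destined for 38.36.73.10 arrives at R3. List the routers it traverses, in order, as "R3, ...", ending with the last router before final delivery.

At R3: longest match for 38.36.73.10 is 38.32.0.0/11 -> R6
At R6: longest match for 38.36.73.10 is 38.36.0.0/14 -> directly connected

R3, R6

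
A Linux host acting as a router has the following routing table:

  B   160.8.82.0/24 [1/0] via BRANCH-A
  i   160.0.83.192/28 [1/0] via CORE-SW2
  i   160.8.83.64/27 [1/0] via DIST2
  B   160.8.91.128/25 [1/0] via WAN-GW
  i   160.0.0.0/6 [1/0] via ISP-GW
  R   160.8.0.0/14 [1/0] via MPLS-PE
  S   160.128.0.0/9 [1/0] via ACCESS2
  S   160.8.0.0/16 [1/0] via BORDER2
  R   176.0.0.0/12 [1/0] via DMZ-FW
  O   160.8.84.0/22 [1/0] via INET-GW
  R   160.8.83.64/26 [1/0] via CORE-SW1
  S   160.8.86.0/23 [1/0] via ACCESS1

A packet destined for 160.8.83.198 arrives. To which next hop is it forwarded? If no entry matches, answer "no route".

Routes whose prefix contains 160.8.83.198:
  160.0.0.0/6 (160.0.0.0 - 163.255.255.255) -> ISP-GW
  160.8.0.0/14 (160.8.0.0 - 160.11.255.255) -> MPLS-PE
  160.8.0.0/16 (160.8.0.0 - 160.8.255.255) -> BORDER2
More-specific entries that do NOT match:
  160.0.83.192/28 (160.0.83.192 - 160.0.83.207) does not contain 160.8.83.198
  160.8.83.64/27 (160.8.83.64 - 160.8.83.95) does not contain 160.8.83.198
  160.8.83.64/26 (160.8.83.64 - 160.8.83.127) does not contain 160.8.83.198
  160.8.91.128/25 (160.8.91.128 - 160.8.91.255) does not contain 160.8.83.198
  160.8.82.0/24 (160.8.82.0 - 160.8.82.255) does not contain 160.8.83.198
  160.8.86.0/23 (160.8.86.0 - 160.8.87.255) does not contain 160.8.83.198
  160.8.84.0/22 (160.8.84.0 - 160.8.87.255) does not contain 160.8.83.198
Longest matching prefix is /16 -> next hop BORDER2.

BORDER2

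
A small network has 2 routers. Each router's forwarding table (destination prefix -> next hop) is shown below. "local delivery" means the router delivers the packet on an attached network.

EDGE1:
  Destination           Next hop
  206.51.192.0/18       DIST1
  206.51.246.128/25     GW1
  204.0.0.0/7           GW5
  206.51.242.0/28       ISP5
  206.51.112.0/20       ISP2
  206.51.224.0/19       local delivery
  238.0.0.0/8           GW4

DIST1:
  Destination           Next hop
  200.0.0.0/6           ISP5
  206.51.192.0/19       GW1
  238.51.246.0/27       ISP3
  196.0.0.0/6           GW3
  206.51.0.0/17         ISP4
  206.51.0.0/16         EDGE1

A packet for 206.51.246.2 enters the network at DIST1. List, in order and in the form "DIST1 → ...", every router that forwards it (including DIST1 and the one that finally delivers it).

At DIST1: longest match for 206.51.246.2 is 206.51.0.0/16 -> EDGE1
At EDGE1: longest match for 206.51.246.2 is 206.51.224.0/19 -> local delivery

DIST1 → EDGE1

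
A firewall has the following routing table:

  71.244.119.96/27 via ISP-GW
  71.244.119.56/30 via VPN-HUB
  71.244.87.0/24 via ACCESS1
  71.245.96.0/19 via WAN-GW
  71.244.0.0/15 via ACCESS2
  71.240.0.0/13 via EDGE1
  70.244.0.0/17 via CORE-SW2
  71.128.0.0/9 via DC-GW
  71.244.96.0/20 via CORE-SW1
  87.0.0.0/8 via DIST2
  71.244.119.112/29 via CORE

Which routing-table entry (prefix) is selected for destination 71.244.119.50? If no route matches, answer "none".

Entries matching 71.244.119.50:
  71.128.0.0/9 (71.128.0.0 - 71.255.255.255)
  71.240.0.0/13 (71.240.0.0 - 71.247.255.255)
  71.244.0.0/15 (71.244.0.0 - 71.245.255.255)
Most specific is 71.244.0.0/15.

71.244.0.0/15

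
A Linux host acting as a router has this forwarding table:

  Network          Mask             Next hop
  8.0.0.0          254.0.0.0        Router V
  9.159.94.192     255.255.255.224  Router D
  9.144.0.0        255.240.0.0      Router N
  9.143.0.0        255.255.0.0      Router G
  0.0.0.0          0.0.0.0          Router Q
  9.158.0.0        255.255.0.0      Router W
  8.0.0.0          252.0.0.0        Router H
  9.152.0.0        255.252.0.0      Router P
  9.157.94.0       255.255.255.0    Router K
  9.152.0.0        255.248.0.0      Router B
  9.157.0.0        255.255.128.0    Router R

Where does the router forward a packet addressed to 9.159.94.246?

Router B

Routes whose prefix contains 9.159.94.246:
  0.0.0.0/0 (default, matches everything) -> Router Q
  8.0.0.0/6 (8.0.0.0 - 11.255.255.255) -> Router H
  8.0.0.0/7 (8.0.0.0 - 9.255.255.255) -> Router V
  9.144.0.0/12 (9.144.0.0 - 9.159.255.255) -> Router N
  9.152.0.0/13 (9.152.0.0 - 9.159.255.255) -> Router B
More-specific entries that do NOT match:
  9.159.94.192/27 (9.159.94.192 - 9.159.94.223) does not contain 9.159.94.246
  9.157.94.0/24 (9.157.94.0 - 9.157.94.255) does not contain 9.159.94.246
  9.157.0.0/17 (9.157.0.0 - 9.157.127.255) does not contain 9.159.94.246
  9.143.0.0/16 (9.143.0.0 - 9.143.255.255) does not contain 9.159.94.246
  9.158.0.0/16 (9.158.0.0 - 9.158.255.255) does not contain 9.159.94.246
  9.152.0.0/14 (9.152.0.0 - 9.155.255.255) does not contain 9.159.94.246
Longest matching prefix is /13 -> next hop Router B.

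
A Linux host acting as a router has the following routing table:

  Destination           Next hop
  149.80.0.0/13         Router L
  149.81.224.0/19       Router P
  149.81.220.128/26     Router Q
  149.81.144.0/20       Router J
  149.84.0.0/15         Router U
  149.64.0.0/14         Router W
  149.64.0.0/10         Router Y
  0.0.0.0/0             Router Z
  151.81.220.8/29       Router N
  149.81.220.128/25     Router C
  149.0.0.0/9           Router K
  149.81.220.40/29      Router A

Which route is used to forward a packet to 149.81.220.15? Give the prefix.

149.80.0.0/13

Entries matching 149.81.220.15:
  0.0.0.0/0 (default, matches everything)
  149.0.0.0/9 (149.0.0.0 - 149.127.255.255)
  149.64.0.0/10 (149.64.0.0 - 149.127.255.255)
  149.80.0.0/13 (149.80.0.0 - 149.87.255.255)
Most specific is 149.80.0.0/13.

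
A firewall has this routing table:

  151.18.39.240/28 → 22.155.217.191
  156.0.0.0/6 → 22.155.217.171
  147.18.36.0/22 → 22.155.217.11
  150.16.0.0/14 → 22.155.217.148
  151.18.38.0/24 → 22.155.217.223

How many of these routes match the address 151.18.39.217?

0

No listed prefix contains 151.18.39.217.
Total matching entries: 0.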